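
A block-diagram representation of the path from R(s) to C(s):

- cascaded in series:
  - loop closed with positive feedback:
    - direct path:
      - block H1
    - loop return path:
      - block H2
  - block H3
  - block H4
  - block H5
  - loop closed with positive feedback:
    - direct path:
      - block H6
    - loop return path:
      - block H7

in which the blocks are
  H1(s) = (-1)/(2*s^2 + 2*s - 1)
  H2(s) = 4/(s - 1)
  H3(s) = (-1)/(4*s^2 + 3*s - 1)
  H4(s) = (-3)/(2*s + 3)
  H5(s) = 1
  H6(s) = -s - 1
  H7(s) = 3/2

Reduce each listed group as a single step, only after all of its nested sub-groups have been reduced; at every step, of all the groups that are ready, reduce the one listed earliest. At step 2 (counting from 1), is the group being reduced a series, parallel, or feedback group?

Step 1: feedback reduction of H1, H2
Step 2: reduce the feedback loop with forward H6 and return H7
Step 3: reduce the series chain [H1/(1-H1*H2)], H3, H4, H5, [H6/(1-H6*H7)]
Step 2: feedback.

Hence the answer: feedback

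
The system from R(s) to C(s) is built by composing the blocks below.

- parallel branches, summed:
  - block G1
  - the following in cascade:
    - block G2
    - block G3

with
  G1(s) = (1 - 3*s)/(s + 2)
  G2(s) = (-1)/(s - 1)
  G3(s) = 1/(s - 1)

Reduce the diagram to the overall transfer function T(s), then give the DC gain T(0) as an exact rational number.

Reducing step by step:

Step 1: multiply G2, G3 (series) gives (-1)/(s^2 - 2*s + 1)
Step 2: add G1, (G2*G3) (parallel) gives (-3*s^3 + 7*s^2 - 6*s - 1)/(s^3 - 3*s + 2)
Evaluating the step-2 result (the overall T(s)) at s = 0 gives T(0) = -1/2.

Answer: -1/2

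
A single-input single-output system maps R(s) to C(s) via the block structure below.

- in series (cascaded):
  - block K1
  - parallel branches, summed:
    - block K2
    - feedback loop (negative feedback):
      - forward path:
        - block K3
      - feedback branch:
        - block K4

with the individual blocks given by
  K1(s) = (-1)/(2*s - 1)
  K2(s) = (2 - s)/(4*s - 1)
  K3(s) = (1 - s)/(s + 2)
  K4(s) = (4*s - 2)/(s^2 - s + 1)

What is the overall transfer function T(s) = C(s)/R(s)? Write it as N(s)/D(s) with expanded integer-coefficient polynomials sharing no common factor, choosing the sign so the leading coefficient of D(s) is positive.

Step 1. feedback reduction of K3, K4; result (-s^3 + 2*s^2 - 2*s + 1)/(s^3 - 3*s^2 + 5*s)
Step 2. add K2, [K3/(1+K3*K4)] (parallel); result (-5*s^4 + 14*s^3 - 21*s^2 + 16*s - 1)/(4*s^4 - 13*s^3 + 23*s^2 - 5*s)
Step 3. cascade K1, (K2+[K3/(1+K3*K4)]), which is the overall transfer function T(s) = C(s)/R(s) in lowest terms

Final answer: (5*s^4 - 14*s^3 + 21*s^2 - 16*s + 1)/(8*s^5 - 30*s^4 + 59*s^3 - 33*s^2 + 5*s)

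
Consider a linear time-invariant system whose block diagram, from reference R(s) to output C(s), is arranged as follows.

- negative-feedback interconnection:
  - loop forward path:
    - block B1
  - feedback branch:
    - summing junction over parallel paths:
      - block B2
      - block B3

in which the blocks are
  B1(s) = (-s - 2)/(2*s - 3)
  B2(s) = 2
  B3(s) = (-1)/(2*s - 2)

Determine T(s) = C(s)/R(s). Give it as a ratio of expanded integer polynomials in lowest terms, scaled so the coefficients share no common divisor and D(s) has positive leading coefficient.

Step 1. sum the parallel branches B2, B3 -> (4*s - 5)/(2*s - 2)
Step 2. collapse the loop (B1 forward, (B2+B3) return), giving the overall T(s)

Hence the answer: (2*s^2 + 2*s - 4)/(13*s - 16)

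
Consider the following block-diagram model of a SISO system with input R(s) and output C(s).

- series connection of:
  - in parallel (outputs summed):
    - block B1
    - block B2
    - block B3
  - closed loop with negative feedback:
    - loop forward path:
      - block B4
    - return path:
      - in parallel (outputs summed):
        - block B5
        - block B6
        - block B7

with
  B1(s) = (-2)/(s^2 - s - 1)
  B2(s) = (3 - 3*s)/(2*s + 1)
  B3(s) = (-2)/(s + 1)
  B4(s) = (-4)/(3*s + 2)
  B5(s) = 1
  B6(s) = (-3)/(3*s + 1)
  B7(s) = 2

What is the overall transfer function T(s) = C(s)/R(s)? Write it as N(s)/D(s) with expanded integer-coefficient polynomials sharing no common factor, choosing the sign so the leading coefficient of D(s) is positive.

Answer: (36*s^5 + 24*s^4 - 44*s^3 + 20*s^2 + 48*s + 12)/(18*s^6 - 45*s^5 - 59*s^4 + 74*s^3 + 91*s^2 + 19*s - 2)

Working:
Step 1: add B1, B2, B3 (parallel) -> (-3*s^4 - s^3 + 4*s^2 - 3*s - 3)/(2*s^4 + s^3 - 4*s^2 - 4*s - 1)
Step 2: reduce the parallel group B5, B6, B7 -> (9*s)/(3*s + 1)
Step 3: feedback reduction of B4, (B5+B6+B7) -> (-12*s - 4)/(9*s^2 - 27*s + 2)
Step 4: cascade (B1+B2+B3), [B4/(1+B4*(B5+B6+B7))]; the result is T(s) itself (integer coefficients, no common factor, positive leading denominator coefficient)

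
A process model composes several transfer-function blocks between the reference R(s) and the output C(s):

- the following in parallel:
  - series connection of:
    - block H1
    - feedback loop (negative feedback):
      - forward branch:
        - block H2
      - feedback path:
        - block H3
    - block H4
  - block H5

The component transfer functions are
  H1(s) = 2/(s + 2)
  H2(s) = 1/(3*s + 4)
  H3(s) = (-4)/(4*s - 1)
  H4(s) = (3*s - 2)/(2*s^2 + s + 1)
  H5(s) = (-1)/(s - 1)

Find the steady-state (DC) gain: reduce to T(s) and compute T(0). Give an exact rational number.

Reducing step by step:

Step 1. apply the feedback formula to H2, H3 -> (4*s - 1)/(12*s^2 + 13*s - 8)
Step 2. series reduction of H1, [H2/(1+H2*H3)], H4 -> (24*s^2 - 22*s + 4)/(24*s^5 + 86*s^4 + 85*s^3 + 23*s^2 + 2*s - 16)
Step 3. sum the parallel branches (H1*[H2/(1+H2*H3)]*H4), H5 -> (-24*s^5 - 86*s^4 - 61*s^3 - 69*s^2 + 24*s + 12)/(24*s^6 + 62*s^5 - s^4 - 62*s^3 - 21*s^2 - 18*s + 16)
Evaluating the step-3 result (the overall T(s)) at s = 0 gives T(0) = 12/16 = 3/4.

Answer: 3/4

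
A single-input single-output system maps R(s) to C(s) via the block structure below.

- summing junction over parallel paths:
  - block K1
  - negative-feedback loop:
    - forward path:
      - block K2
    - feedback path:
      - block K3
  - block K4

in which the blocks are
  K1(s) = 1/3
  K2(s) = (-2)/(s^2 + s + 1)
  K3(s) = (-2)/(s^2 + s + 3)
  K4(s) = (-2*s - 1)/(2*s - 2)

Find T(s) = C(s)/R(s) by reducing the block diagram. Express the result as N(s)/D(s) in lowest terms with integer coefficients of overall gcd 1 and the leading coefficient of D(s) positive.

(1) collapse the loop (K2 forward, K3 return), giving (-2*s^2 - 2*s - 6)/(s^4 + 2*s^3 + 5*s^2 + 4*s + 7)
(2) combine K1, [K2/(1+K2*K3)], K4 in parallel, giving the overall T(s)

Therefore the answer is (-4*s^5 - 13*s^4 - 42*s^3 - 41*s^2 - 72*s + 1)/(6*s^5 + 6*s^4 + 18*s^3 - 6*s^2 + 18*s - 42).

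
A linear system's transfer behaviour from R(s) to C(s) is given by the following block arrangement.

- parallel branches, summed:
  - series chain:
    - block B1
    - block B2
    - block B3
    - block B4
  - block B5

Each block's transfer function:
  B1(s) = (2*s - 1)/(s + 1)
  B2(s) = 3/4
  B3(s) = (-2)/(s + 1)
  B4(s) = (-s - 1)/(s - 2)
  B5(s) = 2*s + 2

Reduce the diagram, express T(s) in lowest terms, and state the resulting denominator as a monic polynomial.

The answer is s^2 - s - 2.

Reasoning:
[1] combine B1, B2, B3, B4 in series: (6*s - 3)/(2*s^2 - 2*s - 4)
[2] add (B1*B2*B3*B4), B5 (parallel): (4*s^3 - 6*s - 11)/(2*s^2 - 2*s - 4)
No further cancellation is possible in the step-2 result, so that is T(s). Its denominator becomes monic after dividing by the leading coefficient 2.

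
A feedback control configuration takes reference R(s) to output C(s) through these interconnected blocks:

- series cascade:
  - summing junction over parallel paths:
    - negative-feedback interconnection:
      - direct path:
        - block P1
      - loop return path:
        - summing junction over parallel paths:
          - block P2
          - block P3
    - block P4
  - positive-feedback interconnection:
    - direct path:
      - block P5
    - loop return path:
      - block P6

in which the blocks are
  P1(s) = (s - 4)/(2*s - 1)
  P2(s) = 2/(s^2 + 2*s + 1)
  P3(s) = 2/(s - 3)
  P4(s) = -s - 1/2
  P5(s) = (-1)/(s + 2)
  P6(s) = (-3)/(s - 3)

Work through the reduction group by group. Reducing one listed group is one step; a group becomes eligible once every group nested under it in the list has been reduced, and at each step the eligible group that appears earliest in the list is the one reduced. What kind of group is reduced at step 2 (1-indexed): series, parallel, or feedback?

(1) sum the parallel branches P2, P3
(2) close the feedback loop around P1, (P2+P3)
(3) add [P1/(1+P1*(P2+P3))], P4 (parallel)
(4) feedback reduction of P5, P6
(5) cascade ([P1/(1+P1*(P2+P3))]+P4), [P5/(1-P5*P6)]
At step 2 the group reduced is feedback.

Hence the answer: feedback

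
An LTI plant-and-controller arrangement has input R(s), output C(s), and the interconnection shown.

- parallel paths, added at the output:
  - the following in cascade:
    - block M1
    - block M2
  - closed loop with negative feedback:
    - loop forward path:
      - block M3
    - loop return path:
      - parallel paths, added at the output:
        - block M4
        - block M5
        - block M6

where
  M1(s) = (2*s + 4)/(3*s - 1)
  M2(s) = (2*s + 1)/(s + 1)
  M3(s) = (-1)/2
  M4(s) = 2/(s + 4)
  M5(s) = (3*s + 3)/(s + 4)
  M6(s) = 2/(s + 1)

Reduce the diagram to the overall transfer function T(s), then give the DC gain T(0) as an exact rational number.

[1] cascade M1, M2 -> (4*s^2 + 10*s + 4)/(3*s^2 + 2*s - 1)
[2] add M4, M5, M6 (parallel) -> (3*s^2 + 10*s + 13)/(s^2 + 5*s + 4)
[3] apply the feedback formula to M3, (M4+M5+M6) -> (s^2 + 5*s + 4)/(s^2 + 5)
[4] sum the parallel branches (M1*M2), [M3/(1+M3*(M4+M5+M6))] -> (7*s^4 + 27*s^3 + 45*s^2 + 53*s + 16)/(3*s^4 + 2*s^3 + 14*s^2 + 10*s - 5)
Evaluating the step-4 result (the overall T(s)) at s = 0 gives T(0) = 16/(-5) = -16/5.

Hence the answer: -16/5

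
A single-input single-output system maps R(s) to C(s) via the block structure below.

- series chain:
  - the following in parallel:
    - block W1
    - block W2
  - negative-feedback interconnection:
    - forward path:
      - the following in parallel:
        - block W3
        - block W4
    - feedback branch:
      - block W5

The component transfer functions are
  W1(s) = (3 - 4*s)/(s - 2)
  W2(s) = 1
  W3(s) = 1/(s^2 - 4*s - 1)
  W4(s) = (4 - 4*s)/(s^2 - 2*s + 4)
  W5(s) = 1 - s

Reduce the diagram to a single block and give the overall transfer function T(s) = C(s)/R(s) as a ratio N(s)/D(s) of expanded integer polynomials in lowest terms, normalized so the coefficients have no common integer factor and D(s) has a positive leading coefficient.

First reduce the diagram to T(s).

(1) reduce the parallel group W1, W2 = (1 - 3*s)/(s - 2)
(2) combine W3, W4 in parallel = (-4*s^3 + 21*s^2 - 14*s)/(s^4 - 6*s^3 + 11*s^2 - 14*s - 4)
(3) reduce the feedback loop with forward (W3+W4) and return W5 = (-4*s^3 + 21*s^2 - 14*s)/(5*s^4 - 31*s^3 + 46*s^2 - 28*s - 4)
(4) series reduction of (W1+W2), [(W3+W4)/(1+(W3+W4)*W5)]: this yields T(s), and no further normalization is needed

Answer: (12*s^4 - 67*s^3 + 63*s^2 - 14*s)/(5*s^5 - 41*s^4 + 108*s^3 - 120*s^2 + 52*s + 8)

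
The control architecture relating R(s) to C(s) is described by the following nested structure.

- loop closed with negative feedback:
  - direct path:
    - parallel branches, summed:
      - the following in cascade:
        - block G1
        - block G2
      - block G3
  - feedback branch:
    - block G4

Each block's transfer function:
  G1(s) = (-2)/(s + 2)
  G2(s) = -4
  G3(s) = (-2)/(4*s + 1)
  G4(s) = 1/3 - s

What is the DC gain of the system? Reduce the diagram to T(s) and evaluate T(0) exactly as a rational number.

First reduce the diagram to T(s).

Step 1. reduce the series chain G1, G2: 8/(s + 2)
Step 2. parallel reduction of (G1*G2), G3: (30*s + 4)/(4*s^2 + 9*s + 2)
Step 3. close the feedback loop around ((G1*G2)+G3), G4: (-90*s - 12)/(78*s^2 - 45*s - 10)
Step 3 gives the overall T(s). Then T(0) = -12/(-10) = 6/5.

Answer: 6/5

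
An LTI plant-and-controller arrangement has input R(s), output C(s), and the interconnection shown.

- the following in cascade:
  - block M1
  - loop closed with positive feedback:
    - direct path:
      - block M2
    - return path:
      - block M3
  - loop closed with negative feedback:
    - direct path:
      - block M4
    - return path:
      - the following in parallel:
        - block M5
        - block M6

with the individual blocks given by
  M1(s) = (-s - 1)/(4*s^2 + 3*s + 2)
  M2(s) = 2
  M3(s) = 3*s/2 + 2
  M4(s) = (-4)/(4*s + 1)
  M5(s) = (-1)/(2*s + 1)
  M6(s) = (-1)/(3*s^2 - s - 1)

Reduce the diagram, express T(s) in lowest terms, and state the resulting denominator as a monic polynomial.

Step 1. close the feedback loop around M2, M3 = (-2)/(3*s + 3)
Step 2. sum the parallel branches M5, M6 = (-3*s^2 - s)/(6*s^3 + s^2 - 3*s - 1)
Step 3. reduce the feedback loop with forward M4 and return (M5+M6) = (-24*s^3 - 4*s^2 + 12*s + 4)/(24*s^4 + 10*s^3 + s^2 - 3*s - 1)
Step 4. reduce the series chain M1, [M2/(1-M2*M3)], [M4/(1+M4*(M5+M6))] = (-48*s^3 - 8*s^2 + 24*s + 8)/(288*s^6 + 336*s^5 + 246*s^4 + 33*s^3 - 33*s^2 - 27*s - 6)
Step 4 gives the fully reduced T(s), with no common factor left to cancel. The denominator's leading coefficient is 288, so divide each of its coefficients by 288 to get the monic form.

Answer: s^6 + 7*s^5/6 + 41*s^4/48 + 11*s^3/96 - 11*s^2/96 - 3*s/32 - 1/48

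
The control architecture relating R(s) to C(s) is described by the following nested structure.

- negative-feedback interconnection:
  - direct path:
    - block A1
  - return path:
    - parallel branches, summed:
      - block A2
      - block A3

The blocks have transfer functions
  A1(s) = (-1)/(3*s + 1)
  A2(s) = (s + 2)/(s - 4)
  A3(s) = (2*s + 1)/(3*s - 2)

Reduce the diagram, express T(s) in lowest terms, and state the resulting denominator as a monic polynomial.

Step 1. sum the parallel branches A2, A3; result (5*s^2 - 3*s - 8)/(3*s^2 - 14*s + 8)
Step 2. apply the feedback formula to A1, (A2+A3); result (-3*s^2 + 14*s - 8)/(9*s^3 - 44*s^2 + 13*s + 16)
That last expression is T(s), already simplified. Scaling its denominator by 1/9 (the reciprocal of the leading coefficient) yields the monic denominator.

Answer: s^3 - 44*s^2/9 + 13*s/9 + 16/9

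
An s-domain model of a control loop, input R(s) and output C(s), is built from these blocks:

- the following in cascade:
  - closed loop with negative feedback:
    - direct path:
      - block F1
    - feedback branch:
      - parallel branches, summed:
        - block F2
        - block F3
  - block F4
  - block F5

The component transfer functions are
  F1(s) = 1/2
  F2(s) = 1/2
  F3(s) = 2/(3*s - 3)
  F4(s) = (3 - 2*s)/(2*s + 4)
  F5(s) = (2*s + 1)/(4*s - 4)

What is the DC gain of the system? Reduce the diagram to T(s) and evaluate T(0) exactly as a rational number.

The answer is -9/88.

Reasoning:
Step 1. combine F2, F3 in parallel: (3*s + 1)/(6*s - 6)
Step 2. apply the feedback formula to F1, (F2+F3): (6*s - 6)/(15*s - 11)
Step 3. reduce the series chain [F1/(1+F1*(F2+F3))], F4, F5: (-12*s^2 + 12*s + 9)/(60*s^2 + 76*s - 88)
The step-3 result is T(s). Setting s = 0: T(0) = 9/(-88) = -9/88.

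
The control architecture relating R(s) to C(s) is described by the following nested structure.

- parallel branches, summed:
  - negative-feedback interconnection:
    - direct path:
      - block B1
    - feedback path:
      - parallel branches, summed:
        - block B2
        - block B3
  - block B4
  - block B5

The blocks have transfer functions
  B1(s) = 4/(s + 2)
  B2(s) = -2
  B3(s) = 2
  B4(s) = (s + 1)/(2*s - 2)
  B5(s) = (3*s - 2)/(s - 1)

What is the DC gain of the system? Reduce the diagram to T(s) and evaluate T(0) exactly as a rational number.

Answer: 7/2

Working:
Step 1: parallel reduction of B2, B3, giving 0
Step 2: collapse the loop (B1 forward, (B2+B3) return), giving 4/(s + 2)
Step 3: sum the parallel branches [B1/(1+B1*(B2+B3))], B4, B5, giving (7*s^2 + 19*s - 14)/(2*s^2 + 2*s - 4)
Step 3 gives the overall T(s). Then T(0) = -14/(-4) = 7/2.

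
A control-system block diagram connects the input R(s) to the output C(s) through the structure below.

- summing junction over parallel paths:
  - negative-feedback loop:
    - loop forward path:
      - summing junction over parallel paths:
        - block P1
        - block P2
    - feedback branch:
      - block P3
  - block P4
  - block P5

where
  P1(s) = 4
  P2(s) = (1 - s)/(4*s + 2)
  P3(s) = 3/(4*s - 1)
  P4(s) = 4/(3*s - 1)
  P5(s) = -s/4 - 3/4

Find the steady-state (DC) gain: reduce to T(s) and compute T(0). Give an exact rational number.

Reducing step by step:

(1) reduce the parallel group P1, P2 = (15*s + 9)/(4*s + 2)
(2) apply the feedback formula to (P1+P2), P3 = (60*s^2 + 21*s - 9)/(16*s^2 + 49*s + 25)
(3) add [(P1+P2)/(1+(P1+P2)*P3)], P4, P5 (parallel) = (-48*s^4 + 445*s^3 - 151*s^2 + 539*s + 511)/(192*s^3 + 524*s^2 + 104*s - 100)
DC gain: substitute s = 0 into T(s) from step 3: T(0) = 511/(-100) = -511/100.

Answer: -511/100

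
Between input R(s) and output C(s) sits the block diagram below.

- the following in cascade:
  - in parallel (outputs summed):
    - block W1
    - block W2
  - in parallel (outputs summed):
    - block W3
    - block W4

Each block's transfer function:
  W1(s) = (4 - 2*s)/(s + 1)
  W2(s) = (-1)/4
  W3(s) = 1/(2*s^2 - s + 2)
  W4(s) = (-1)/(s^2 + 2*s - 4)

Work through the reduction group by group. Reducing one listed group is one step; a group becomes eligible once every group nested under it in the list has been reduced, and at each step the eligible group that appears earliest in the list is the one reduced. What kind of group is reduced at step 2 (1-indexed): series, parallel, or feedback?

(1) reduce the parallel group W1, W2
(2) reduce the parallel group W3, W4
(3) cascade (W1+W2), (W3+W4)
So the answer for step 2 is parallel.

Answer: parallel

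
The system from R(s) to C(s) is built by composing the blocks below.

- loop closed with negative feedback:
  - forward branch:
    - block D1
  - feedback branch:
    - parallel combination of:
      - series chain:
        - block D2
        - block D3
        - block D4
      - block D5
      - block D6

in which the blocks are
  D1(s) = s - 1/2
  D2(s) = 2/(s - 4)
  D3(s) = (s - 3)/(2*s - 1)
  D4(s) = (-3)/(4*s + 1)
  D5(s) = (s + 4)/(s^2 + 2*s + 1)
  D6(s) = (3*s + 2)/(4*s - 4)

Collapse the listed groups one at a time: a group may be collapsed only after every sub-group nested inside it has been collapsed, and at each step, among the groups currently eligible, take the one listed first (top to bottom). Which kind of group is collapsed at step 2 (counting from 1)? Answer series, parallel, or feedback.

The answer is parallel.

Reasoning:
[1] reduce the series chain D2, D3, D4
[2] combine (D2*D3*D4), D5, D6 in parallel
[3] reduce the feedback loop with forward D1 and return ((D2*D3*D4)+D5+D6)
The group at step 2 is a parallel group.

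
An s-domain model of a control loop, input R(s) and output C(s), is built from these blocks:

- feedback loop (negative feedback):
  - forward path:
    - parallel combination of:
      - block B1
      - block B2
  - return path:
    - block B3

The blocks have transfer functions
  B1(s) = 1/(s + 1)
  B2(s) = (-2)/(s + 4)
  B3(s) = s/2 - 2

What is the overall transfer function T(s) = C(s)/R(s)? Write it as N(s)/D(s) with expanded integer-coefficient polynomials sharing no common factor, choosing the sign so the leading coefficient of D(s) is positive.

[1] parallel reduction of B1, B2 gives (2 - s)/(s^2 + 5*s + 4)
[2] close the feedback loop around (B1+B2), B3: this yields T(s), and no further normalization is needed

Therefore the answer is (4 - 2*s)/(s^2 + 16*s).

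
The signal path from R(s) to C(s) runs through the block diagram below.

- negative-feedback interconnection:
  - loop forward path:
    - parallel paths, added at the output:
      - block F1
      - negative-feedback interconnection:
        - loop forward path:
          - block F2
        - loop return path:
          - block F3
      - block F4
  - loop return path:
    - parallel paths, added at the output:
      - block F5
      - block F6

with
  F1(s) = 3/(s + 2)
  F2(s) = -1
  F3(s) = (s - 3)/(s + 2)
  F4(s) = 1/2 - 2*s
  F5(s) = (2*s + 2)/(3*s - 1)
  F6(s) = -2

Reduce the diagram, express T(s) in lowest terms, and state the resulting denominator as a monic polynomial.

(1) close the feedback loop around F2, F3 = -s/5 - 2/5
(2) reduce the parallel group F1, [F2/(1+F2*F3)], F4 = (-22*s^2 - 43*s + 32)/(10*s + 20)
(3) add F5, F6 (parallel) = (4 - 4*s)/(3*s - 1)
(4) feedback reduction of (F1+[F2/(1+F2*F3)]+F4), (F5+F6) = (-66*s^3 - 107*s^2 + 139*s - 32)/(88*s^3 + 114*s^2 - 250*s + 108)
Step 4 gives the fully reduced T(s), with no common factor left to cancel. The denominator's leading coefficient is 88, so divide each of its coefficients by 88 to get the monic form.

Answer: s^3 + 57*s^2/44 - 125*s/44 + 27/22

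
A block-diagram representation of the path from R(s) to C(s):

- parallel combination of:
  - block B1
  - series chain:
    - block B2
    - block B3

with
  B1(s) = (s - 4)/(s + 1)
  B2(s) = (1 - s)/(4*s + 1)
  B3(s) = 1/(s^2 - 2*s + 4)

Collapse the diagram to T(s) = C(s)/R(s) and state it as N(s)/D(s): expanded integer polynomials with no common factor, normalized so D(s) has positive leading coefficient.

Step 1 - reduce the series chain B2, B3 = (1 - s)/(4*s^3 - 7*s^2 + 14*s + 4)
Step 2 - sum the parallel branches B1, (B2*B3); the result is T(s) itself (integer coefficients, no common factor, positive leading denominator coefficient)

Final answer: (4*s^4 - 23*s^3 + 41*s^2 - 52*s - 15)/(4*s^4 - 3*s^3 + 7*s^2 + 18*s + 4)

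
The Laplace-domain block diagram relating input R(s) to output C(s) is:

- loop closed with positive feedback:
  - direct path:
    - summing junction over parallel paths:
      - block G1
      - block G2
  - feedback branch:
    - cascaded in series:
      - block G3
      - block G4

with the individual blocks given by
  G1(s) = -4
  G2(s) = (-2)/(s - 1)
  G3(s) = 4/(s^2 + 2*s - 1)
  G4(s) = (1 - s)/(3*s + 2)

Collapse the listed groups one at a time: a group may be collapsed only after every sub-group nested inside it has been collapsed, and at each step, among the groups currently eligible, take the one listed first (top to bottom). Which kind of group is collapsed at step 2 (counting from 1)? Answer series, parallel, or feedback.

Reducing step by step:

Step 1: sum the parallel branches G1, G2
Step 2: series reduction of G3, G4
Step 3: close the feedback loop around (G1+G2), (G3*G4)
At step 2 the group reduced is series.

Answer: series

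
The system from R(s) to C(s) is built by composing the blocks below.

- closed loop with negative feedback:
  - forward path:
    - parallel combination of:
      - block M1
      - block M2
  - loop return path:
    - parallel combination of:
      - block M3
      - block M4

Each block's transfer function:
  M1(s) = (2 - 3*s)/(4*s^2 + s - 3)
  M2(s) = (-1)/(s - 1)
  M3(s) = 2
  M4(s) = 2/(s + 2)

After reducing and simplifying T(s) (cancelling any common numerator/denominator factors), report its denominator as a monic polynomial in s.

[1] add M1, M2 (parallel): (-7*s^2 + 4*s + 1)/(4*s^3 - 3*s^2 - 4*s + 3)
[2] add M3, M4 (parallel): (2*s + 6)/(s + 2)
[3] apply the feedback formula to (M1+M2), (M3+M4): (-7*s^3 - 10*s^2 + 9*s + 2)/(4*s^4 - 9*s^3 - 44*s^2 + 21*s + 12)
Step 3 gives the fully reduced T(s), with no common factor left to cancel. The denominator's leading coefficient is 4, so divide each of its coefficients by 4 to get the monic form.

Final answer: s^4 - 9*s^3/4 - 11*s^2 + 21*s/4 + 3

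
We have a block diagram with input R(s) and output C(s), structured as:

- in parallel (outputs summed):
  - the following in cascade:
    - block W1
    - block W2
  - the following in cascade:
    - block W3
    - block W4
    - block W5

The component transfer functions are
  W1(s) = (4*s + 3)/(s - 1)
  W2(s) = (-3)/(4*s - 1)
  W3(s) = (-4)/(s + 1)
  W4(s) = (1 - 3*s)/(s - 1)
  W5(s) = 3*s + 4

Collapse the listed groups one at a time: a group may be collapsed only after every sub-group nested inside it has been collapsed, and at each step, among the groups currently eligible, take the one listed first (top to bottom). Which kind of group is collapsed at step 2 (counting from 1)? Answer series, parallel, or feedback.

Reducing step by step:

Step 1. multiply W1, W2 (series)
Step 2. reduce the series chain W3, W4, W5
Step 3. sum the parallel branches (W1*W2), (W3*W4*W5)
Step 2: series.

Answer: series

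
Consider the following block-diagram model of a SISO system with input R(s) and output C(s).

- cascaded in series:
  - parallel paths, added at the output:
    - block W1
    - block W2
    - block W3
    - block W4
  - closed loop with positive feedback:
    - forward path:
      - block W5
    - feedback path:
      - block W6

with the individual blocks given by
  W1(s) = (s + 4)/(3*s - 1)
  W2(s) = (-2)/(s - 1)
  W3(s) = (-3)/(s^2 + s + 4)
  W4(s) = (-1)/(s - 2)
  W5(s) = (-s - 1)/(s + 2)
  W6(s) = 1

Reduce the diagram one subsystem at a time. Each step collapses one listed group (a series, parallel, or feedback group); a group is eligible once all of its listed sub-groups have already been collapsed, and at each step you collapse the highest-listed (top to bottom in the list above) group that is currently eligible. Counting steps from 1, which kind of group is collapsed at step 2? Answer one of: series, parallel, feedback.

Reducing step by step:

Step 1 - add W1, W2, W3, W4 (parallel)
Step 2 - apply the feedback formula to W5, W6
Step 3 - cascade (W1+W2+W3+W4), [W5/(1-W5*W6)]
Step 2: feedback.

Answer: feedback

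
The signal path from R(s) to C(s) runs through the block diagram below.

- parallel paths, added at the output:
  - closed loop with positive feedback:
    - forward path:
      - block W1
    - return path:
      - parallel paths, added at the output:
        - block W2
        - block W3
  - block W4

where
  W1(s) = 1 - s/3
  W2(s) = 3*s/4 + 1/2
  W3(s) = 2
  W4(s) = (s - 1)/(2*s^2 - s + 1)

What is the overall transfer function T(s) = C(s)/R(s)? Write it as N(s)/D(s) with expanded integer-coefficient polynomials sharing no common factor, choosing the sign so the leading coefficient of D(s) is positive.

Step 1: add W2, W3 (parallel), giving 3*s/4 + 5/2
Step 2: collapse the loop (W1 forward, (W2+W3) return), giving (12 - 4*s)/(3*s^2 + s - 18)
Step 3: parallel reduction of [W1/(1-W1*(W2+W3))], W4, giving the overall T(s)

Final answer: (-5*s^3 + 26*s^2 - 35*s + 30)/(6*s^4 - s^3 - 34*s^2 + 19*s - 18)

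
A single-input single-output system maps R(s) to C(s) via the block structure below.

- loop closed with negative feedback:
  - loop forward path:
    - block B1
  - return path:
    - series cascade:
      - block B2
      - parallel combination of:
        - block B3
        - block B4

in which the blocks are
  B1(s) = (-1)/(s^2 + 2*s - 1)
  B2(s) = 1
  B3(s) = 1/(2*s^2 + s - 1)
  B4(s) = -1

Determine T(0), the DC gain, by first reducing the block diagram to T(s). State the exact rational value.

Answer: -1

Working:
Step 1. sum the parallel branches B3, B4; result (-2*s^2 - s + 2)/(2*s^2 + s - 1)
Step 2. combine B2, (B3+B4) in series; result (-2*s^2 - s + 2)/(2*s^2 + s - 1)
Step 3. reduce the feedback loop with forward B1 and return (B2*(B3+B4)); result (-2*s^2 - s + 1)/(2*s^4 + 5*s^3 + s^2 - 2*s - 1)
The step-3 result is T(s). Setting s = 0: T(0) = 1/(-1) = -1.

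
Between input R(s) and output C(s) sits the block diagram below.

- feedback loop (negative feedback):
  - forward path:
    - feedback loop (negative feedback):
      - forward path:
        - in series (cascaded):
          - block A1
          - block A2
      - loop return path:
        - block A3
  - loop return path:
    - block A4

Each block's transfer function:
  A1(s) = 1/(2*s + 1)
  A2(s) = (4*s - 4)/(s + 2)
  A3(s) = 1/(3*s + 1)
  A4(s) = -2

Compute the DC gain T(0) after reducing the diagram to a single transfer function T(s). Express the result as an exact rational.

1. multiply A1, A2 (series); result (4*s - 4)/(2*s^2 + 5*s + 2)
2. apply the feedback formula to (A1*A2), A3; result (12*s^2 - 8*s - 4)/(6*s^3 + 17*s^2 + 15*s - 2)
3. reduce the feedback loop with forward [(A1*A2)/(1+(A1*A2)*A3)] and return A4; result (12*s^2 - 8*s - 4)/(6*s^3 - 7*s^2 + 31*s + 6)
The step-3 result is T(s). Setting s = 0: T(0) = -4/6 = -2/3.

Hence the answer: -2/3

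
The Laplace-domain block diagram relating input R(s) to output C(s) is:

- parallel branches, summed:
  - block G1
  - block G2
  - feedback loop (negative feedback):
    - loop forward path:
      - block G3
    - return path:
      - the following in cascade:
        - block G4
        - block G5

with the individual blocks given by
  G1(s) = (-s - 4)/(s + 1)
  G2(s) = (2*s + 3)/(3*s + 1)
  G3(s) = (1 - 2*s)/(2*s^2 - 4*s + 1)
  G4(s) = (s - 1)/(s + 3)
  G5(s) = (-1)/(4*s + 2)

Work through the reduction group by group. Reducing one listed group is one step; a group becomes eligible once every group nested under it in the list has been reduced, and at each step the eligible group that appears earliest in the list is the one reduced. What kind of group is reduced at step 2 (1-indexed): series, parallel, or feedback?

Step 1. reduce the series chain G4, G5
Step 2. reduce the feedback loop with forward G3 and return (G4*G5)
Step 3. reduce the parallel group G1, G2, [G3/(1+G3*(G4*G5))]
The group at step 2 is a feedback group.

Therefore the answer is feedback.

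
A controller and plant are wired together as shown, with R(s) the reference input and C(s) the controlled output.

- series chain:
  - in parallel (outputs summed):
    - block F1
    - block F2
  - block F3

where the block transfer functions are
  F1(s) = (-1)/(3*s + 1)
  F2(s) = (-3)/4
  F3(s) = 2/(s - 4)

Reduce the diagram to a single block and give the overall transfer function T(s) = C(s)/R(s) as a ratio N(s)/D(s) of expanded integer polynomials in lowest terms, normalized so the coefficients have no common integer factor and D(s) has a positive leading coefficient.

[1] add F1, F2 (parallel); result (-9*s - 7)/(12*s + 4)
[2] series reduction of (F1+F2), F3, which is the overall transfer function T(s) = C(s)/R(s) in lowest terms

Hence the answer: (-9*s - 7)/(6*s^2 - 22*s - 8)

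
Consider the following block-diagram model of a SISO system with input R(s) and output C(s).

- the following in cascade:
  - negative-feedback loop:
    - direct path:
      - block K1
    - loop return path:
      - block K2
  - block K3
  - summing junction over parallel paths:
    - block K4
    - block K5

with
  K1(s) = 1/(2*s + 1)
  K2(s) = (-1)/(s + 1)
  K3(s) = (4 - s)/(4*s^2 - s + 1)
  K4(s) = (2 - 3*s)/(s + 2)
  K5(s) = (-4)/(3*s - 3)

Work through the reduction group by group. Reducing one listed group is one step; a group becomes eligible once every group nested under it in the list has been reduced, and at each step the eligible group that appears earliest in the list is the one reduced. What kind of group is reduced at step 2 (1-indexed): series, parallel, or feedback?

Reducing step by step:

Step 1. close the feedback loop around K1, K2
Step 2. add K4, K5 (parallel)
Step 3. cascade [K1/(1+K1*K2)], K3, (K4+K5)
Step 2: parallel.

Answer: parallel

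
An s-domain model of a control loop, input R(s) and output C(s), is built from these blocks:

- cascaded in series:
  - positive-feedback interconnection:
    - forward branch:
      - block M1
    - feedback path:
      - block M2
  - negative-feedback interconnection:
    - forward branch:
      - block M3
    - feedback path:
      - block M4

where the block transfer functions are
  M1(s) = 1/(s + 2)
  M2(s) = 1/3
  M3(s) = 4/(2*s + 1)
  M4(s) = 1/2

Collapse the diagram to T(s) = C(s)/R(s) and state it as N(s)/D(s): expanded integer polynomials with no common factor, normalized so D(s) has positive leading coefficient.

First reduce the diagram to T(s).

Step 1. apply the feedback formula to M1, M2; result 3/(3*s + 5)
Step 2. close the feedback loop around M3, M4; result 4/(2*s + 3)
Step 3. cascade [M1/(1-M1*M2)], [M3/(1+M3*M4)]: this yields T(s), and no further normalization is needed

Answer: 12/(6*s^2 + 19*s + 15)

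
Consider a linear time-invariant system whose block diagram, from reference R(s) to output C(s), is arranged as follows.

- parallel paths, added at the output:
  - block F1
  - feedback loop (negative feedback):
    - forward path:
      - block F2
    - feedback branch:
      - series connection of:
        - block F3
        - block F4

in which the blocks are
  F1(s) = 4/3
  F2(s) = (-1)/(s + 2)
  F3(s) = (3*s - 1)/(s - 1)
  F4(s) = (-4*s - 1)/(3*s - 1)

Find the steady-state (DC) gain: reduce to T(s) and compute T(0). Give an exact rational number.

First reduce the diagram to T(s).

(1) multiply F3, F4 (series) gives (-4*s - 1)/(s - 1)
(2) close the feedback loop around F2, (F3*F4) gives (1 - s)/(s^2 + 5*s - 1)
(3) add F1, [F2/(1+F2*(F3*F4))] (parallel) gives (4*s^2 + 17*s - 1)/(3*s^2 + 15*s - 3)
Step 3 gives the overall T(s). Then T(0) = -1/(-3) = 1/3.

Answer: 1/3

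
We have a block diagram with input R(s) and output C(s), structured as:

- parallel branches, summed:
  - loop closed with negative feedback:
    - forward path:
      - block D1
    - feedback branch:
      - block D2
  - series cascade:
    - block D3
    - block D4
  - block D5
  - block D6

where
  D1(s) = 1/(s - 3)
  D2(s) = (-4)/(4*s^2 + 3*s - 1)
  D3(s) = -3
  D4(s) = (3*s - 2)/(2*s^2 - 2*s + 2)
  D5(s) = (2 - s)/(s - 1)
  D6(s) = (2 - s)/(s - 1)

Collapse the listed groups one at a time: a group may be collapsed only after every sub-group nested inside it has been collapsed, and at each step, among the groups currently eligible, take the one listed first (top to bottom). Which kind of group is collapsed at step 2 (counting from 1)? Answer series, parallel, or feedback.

1. close the feedback loop around D1, D2
2. combine D3, D4 in series
3. sum the parallel branches [D1/(1+D1*D2)], (D3*D4), D5, D6
Step 2 collapses a series group.

Final answer: series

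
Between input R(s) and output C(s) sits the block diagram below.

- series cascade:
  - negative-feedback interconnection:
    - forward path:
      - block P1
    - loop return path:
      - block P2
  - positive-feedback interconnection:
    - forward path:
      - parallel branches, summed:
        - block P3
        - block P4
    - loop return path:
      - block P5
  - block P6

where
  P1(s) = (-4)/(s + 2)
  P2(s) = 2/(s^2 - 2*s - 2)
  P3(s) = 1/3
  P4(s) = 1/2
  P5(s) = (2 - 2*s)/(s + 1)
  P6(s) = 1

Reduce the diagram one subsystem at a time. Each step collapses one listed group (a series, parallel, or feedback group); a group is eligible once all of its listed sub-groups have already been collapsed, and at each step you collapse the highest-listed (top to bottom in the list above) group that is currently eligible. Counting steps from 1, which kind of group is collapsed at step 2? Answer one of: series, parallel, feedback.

[1] reduce the feedback loop with forward P1 and return P2
[2] sum the parallel branches P3, P4
[3] close the feedback loop around (P3+P4), P5
[4] series reduction of [P1/(1+P1*P2)], [(P3+P4)/(1-(P3+P4)*P5)], P6
Step 2: parallel.

Final answer: parallel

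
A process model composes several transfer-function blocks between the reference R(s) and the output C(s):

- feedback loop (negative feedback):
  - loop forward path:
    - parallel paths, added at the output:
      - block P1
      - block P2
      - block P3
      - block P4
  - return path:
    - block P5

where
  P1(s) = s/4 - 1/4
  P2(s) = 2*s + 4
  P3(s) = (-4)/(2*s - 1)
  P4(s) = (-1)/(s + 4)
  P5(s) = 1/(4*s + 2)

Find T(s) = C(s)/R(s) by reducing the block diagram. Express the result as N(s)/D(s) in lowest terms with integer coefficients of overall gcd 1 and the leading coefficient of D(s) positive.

Step 1: sum the parallel branches P1, P2, P3, P4: (18*s^3 + 93*s^2 + 45*s - 120)/(8*s^2 + 28*s - 16)
Step 2: close the feedback loop around (P1+P2+P3+P4), P5; the result is T(s) itself (integer coefficients, no common factor, positive leading denominator coefficient)

Final answer: (72*s^4 + 408*s^3 + 366*s^2 - 390*s - 240)/(50*s^3 + 221*s^2 + 37*s - 152)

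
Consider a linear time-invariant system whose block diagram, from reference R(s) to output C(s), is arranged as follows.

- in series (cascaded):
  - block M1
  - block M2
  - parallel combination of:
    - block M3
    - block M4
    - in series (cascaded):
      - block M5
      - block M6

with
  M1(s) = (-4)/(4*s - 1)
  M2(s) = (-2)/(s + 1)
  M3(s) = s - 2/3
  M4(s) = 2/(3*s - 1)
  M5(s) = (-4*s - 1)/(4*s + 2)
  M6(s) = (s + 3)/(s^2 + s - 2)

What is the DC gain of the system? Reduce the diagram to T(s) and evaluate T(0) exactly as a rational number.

Step 1: reduce the series chain M5, M6, giving (-4*s^2 - 13*s - 3)/(4*s^3 + 6*s^2 - 6*s - 4)
Step 2: sum the parallel branches M3, M4, (M5*M6), giving (36*s^5 + 18*s^4 - 112*s^3 - 39*s^2 - 23)/(36*s^4 + 42*s^3 - 72*s^2 - 18*s + 12)
Step 3: combine M1, M2, (M3+M4+(M5*M6)) in series, giving (144*s^5 + 72*s^4 - 448*s^3 - 156*s^2 - 92)/(72*s^6 + 138*s^5 - 99*s^4 - 165*s^3 + 33*s^2 + 27*s - 6)
The step-3 result is T(s). Setting s = 0: T(0) = -92/(-6) = 46/3.

Final answer: 46/3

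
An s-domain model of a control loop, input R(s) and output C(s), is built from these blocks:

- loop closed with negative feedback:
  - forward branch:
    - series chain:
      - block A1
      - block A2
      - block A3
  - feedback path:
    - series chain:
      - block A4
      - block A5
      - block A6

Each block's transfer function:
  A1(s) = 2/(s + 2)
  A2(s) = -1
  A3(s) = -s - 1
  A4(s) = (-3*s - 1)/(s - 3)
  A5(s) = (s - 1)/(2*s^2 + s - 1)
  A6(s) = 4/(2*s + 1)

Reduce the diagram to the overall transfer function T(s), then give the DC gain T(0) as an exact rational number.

Reducing step by step:

1. combine A1, A2, A3 in series; result (2*s + 2)/(s + 2)
2. series reduction of A4, A5, A6; result (-12*s^2 + 8*s + 4)/(4*s^4 - 8*s^3 - 13*s^2 + 2*s + 3)
3. reduce the feedback loop with forward (A1*A2*A3) and return (A4*A5*A6); result (8*s^4 - 16*s^3 - 26*s^2 + 4*s + 6)/(4*s^4 - 4*s^3 - 49*s^2 + 17*s + 14)
DC gain: substitute s = 0 into T(s) from step 3: T(0) = 6/14 = 3/7.

Answer: 3/7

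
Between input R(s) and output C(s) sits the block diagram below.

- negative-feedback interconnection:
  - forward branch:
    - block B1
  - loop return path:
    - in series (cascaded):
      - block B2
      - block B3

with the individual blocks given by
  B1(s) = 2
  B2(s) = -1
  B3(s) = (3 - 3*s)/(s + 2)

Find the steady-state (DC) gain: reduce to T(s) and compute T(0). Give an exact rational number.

Step 1: cascade B2, B3: (3*s - 3)/(s + 2)
Step 2: collapse the loop (B1 forward, (B2*B3) return): (2*s + 4)/(7*s - 4)
Evaluating the step-2 result (the overall T(s)) at s = 0 gives T(0) = 4/(-4) = -1.

Therefore the answer is -1.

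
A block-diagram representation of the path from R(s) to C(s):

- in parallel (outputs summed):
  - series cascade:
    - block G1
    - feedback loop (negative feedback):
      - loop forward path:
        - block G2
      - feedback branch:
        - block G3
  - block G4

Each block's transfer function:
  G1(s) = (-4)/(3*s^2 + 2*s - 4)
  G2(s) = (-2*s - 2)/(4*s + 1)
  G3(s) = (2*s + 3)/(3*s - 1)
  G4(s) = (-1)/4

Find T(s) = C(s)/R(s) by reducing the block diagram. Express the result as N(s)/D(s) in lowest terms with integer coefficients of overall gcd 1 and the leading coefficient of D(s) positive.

(1) apply the feedback formula to G2, G3: (-6*s^2 - 4*s + 2)/(8*s^2 - 11*s - 7)
(2) multiply G1, [G2/(1+G2*G3)] (series): (24*s^2 + 16*s - 8)/(24*s^4 - 17*s^3 - 75*s^2 + 30*s + 28)
(3) reduce the parallel group (G1*[G2/(1+G2*G3)]), G4 - this is the overall T(s), already in the required normalized form

Answer: (-24*s^4 + 17*s^3 + 171*s^2 + 34*s - 60)/(96*s^4 - 68*s^3 - 300*s^2 + 120*s + 112)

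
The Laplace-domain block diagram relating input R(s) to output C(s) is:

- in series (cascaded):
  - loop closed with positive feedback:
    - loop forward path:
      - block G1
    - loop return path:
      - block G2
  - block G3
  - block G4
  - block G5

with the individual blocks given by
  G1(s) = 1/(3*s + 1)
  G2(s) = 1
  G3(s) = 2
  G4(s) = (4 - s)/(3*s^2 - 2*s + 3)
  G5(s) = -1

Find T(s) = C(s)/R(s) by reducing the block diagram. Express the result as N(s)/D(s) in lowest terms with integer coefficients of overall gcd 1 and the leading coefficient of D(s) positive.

Step 1. close the feedback loop around G1, G2, giving 1/(3*s)
Step 2. combine [G1/(1-G1*G2)], G3, G4, G5 in series; the result is T(s) itself (integer coefficients, no common factor, positive leading denominator coefficient)

Hence the answer: (2*s - 8)/(9*s^3 - 6*s^2 + 9*s)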